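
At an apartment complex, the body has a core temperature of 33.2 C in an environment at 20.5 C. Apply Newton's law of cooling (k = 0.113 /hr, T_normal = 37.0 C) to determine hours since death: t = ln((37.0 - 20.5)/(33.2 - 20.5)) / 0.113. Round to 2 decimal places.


Using Newton's law of cooling:
t = ln((T_normal - T_ambient) / (T_body - T_ambient)) / k
T_normal - T_ambient = 16.5
T_body - T_ambient = 12.7
Ratio = 1.299213
ln(ratio) = 0.261759
t = 0.261759 / 0.113 = 2.32 hours

2.32


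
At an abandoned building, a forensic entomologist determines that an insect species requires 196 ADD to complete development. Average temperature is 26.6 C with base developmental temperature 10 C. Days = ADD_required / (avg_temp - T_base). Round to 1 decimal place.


Insect development time:
Effective temperature = avg_temp - T_base = 26.6 - 10 = 16.6 C
Days = ADD / effective_temp = 196 / 16.6 = 11.8 days

11.8


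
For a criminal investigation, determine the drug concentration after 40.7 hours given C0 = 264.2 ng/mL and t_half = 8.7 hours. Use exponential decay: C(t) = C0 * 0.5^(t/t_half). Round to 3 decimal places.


Drug concentration decay:
Number of half-lives = t / t_half = 40.7 / 8.7 = 4.678161
Decay factor = 0.5^4.678161 = 0.03906009
C(t) = 264.2 * 0.03906009 = 10.320 ng/mL

10.320


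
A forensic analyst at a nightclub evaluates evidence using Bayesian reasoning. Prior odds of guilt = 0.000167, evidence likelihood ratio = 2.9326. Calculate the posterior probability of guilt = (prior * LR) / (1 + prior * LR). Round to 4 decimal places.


Bayesian evidence evaluation:
Posterior odds = prior_odds * LR = 0.000167 * 2.9326 = 0.0004897442
Posterior probability = posterior_odds / (1 + posterior_odds)
= 0.0004897442 / (1 + 0.0004897442)
= 0.0004897442 / 1.0004897442
= 0.0005

0.0005


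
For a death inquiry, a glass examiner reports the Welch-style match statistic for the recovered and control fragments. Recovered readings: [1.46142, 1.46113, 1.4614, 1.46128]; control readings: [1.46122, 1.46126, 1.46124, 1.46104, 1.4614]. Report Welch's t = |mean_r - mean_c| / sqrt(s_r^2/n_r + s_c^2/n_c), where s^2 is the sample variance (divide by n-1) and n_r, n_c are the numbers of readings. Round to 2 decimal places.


Welch's t-criterion for glass RI comparison:
Recovered mean = sum / n_r = 5.84523 / 4 = 1.4613075
Control mean = sum / n_c = 7.30616 / 5 = 1.461232
Recovered sample variance s_r^2 = 1.7825e-08
Control sample variance s_c^2 = 1.652e-08
Welch SE (unpooled) = sqrt(s_r^2/n_r + s_c^2/n_c) = sqrt(4.45625e-09 + 3.304e-09) = sqrt(7.76025e-09) = 8.80923e-05
|mean_r - mean_c| = 7.55e-05
t = 7.55e-05 / 8.80923e-05 = 0.86

0.86


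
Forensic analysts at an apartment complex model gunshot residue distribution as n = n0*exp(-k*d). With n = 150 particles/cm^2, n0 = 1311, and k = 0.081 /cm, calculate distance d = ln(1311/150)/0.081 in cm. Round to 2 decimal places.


GSR distance calculation:
n0/n = 1311 / 150 = 8.74
ln(n0/n) = 2.16791
d = 2.16791 / 0.081 = 26.76 cm

26.76


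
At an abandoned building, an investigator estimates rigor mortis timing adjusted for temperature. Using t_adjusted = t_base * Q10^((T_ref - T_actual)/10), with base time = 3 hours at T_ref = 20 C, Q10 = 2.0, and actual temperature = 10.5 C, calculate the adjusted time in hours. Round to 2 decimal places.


Rigor mortis time adjustment:
Exponent = (T_ref - T_actual) / 10 = (20 - 10.5) / 10 = 0.95
Q10 factor = 2.0^0.95 = 1.93187
t_adjusted = 3 * 1.93187 = 5.80 hours

5.80


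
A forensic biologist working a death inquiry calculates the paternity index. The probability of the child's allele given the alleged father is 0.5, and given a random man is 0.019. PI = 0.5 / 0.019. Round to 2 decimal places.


Paternity Index calculation:
PI = P(allele|father) / P(allele|random)
PI = 0.5 / 0.019
PI = 26.32

26.32


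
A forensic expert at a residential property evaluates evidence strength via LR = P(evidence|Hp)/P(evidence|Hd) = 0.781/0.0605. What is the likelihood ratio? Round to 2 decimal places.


Likelihood ratio calculation:
LR = P(E|Hp) / P(E|Hd)
LR = 0.781 / 0.0605
LR = 12.91

12.91


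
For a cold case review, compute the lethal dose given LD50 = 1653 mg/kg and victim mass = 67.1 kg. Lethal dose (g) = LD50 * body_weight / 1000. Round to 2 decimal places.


Lethal dose calculation:
Lethal dose = LD50 * body_weight / 1000
= 1653 * 67.1 / 1000
= 110916.3 / 1000
= 110.92 g

110.92


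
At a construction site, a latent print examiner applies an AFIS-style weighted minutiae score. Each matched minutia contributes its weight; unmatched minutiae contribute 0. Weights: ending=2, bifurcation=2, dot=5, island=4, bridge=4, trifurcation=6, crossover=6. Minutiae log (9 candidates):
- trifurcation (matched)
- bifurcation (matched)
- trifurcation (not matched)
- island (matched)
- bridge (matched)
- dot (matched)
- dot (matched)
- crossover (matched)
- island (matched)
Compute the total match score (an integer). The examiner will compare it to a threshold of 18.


Weighted minutiae match score:
  trifurcation: matched, +6 (running total 6)
  bifurcation: matched, +2 (running total 8)
  trifurcation: not matched, +0
  island: matched, +4 (running total 12)
  bridge: matched, +4 (running total 16)
  dot: matched, +5 (running total 21)
  dot: matched, +5 (running total 26)
  crossover: matched, +6 (running total 32)
  island: matched, +4 (running total 36)
Total score = 36
Threshold = 18; verdict = identification

36


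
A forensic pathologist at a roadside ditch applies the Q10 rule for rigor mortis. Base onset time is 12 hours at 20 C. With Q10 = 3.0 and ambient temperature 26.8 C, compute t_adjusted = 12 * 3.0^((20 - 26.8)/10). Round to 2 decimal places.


Rigor mortis time adjustment:
Exponent = (T_ref - T_actual) / 10 = (20 - 26.8) / 10 = -0.68
Q10 factor = 3.0^-0.68 = 0.47376
t_adjusted = 12 * 0.47376 = 5.69 hours

5.69


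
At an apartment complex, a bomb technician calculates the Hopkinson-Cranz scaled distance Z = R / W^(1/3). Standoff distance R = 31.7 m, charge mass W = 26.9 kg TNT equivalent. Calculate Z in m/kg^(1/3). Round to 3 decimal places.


Scaled distance calculation:
W^(1/3) = 26.9^(1/3) = 2.996292
Z = R / W^(1/3) = 31.7 / 2.996292
Z = 10.580 m/kg^(1/3)

10.580


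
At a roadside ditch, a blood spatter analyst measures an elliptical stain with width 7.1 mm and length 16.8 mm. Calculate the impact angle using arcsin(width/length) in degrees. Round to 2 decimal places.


Blood spatter impact angle calculation:
width / length = 7.1 / 16.8 = 0.422619
angle = arcsin(0.422619)
angle = 25.00 degrees

25.00


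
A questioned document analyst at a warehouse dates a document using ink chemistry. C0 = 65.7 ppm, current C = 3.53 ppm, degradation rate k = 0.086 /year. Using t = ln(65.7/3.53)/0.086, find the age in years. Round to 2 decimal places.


Document age estimation:
C0/C = 65.7 / 3.53 = 18.611898
ln(C0/C) = 2.923801
t = 2.923801 / 0.086 = 34.00 years

34.00


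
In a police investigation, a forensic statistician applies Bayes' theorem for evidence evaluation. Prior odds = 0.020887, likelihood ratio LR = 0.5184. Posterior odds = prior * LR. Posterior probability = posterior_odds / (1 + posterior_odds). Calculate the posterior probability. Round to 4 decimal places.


Bayesian evidence evaluation:
Posterior odds = prior_odds * LR = 0.020887 * 0.5184 = 0.01082782
Posterior probability = posterior_odds / (1 + posterior_odds)
= 0.01082782 / (1 + 0.01082782)
= 0.01082782 / 1.01082782
= 0.0107

0.0107


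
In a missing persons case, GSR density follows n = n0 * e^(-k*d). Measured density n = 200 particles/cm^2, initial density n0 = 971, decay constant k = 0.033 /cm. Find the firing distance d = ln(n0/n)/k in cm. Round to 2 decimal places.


GSR distance calculation:
n0/n = 971 / 200 = 4.855
ln(n0/n) = 1.580009
d = 1.580009 / 0.033 = 47.88 cm

47.88


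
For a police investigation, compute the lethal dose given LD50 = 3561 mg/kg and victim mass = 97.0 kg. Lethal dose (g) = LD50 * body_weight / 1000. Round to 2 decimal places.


Lethal dose calculation:
Lethal dose = LD50 * body_weight / 1000
= 3561 * 97.0 / 1000
= 345417 / 1000
= 345.42 g

345.42


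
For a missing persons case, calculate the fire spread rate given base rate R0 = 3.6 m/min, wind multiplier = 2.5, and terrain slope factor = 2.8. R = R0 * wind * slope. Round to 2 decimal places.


Fire spread rate calculation:
R = R0 * wind_factor * slope_factor
= 3.6 * 2.5 * 2.8
= 9 * 2.8
= 25.20 m/min

25.20


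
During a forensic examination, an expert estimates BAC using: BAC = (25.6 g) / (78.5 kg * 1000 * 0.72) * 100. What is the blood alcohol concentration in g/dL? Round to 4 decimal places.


Applying the Widmark formula:
BAC = (dose_g / (body_wt * 1000 * r)) * 100
Denominator = 78.5 * 1000 * 0.72 = 56520
BAC = (25.6 / 56520) * 100
BAC = 0.0453 g/dL

0.0453


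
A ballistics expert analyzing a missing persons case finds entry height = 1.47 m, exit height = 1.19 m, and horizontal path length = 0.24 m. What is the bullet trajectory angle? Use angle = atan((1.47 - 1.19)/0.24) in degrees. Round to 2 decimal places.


Bullet trajectory angle:
Height difference = 1.47 - 1.19 = 0.28 m
angle = atan(0.28 / 0.24)
angle = atan(1.166667)
angle = 49.40 degrees

49.40


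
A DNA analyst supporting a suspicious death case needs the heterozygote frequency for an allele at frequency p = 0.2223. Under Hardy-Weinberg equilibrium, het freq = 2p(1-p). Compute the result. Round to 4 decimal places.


Hardy-Weinberg heterozygote frequency:
q = 1 - p = 1 - 0.2223 = 0.7777
2pq = 2 * 0.2223 * 0.7777 = 0.3458

0.3458


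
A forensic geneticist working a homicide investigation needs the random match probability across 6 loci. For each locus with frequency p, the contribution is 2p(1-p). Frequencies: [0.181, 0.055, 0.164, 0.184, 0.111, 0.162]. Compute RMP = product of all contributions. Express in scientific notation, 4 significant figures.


Computing RMP for 6 loci:
Locus 1: 2 * 0.181 * 0.819 = 0.296478
Locus 2: 2 * 0.055 * 0.945 = 0.10395
Locus 3: 2 * 0.164 * 0.836 = 0.274208
Locus 4: 2 * 0.184 * 0.816 = 0.300288
Locus 5: 2 * 0.111 * 0.889 = 0.197358
Locus 6: 2 * 0.162 * 0.838 = 0.271512
RMP = 1.360e-04

1.360e-04


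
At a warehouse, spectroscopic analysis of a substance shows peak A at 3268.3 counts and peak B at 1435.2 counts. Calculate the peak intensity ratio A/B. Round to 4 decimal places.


Spectral peak ratio:
Peak A = 3268.3 counts
Peak B = 1435.2 counts
Ratio = 3268.3 / 1435.2 = 2.2772

2.2772


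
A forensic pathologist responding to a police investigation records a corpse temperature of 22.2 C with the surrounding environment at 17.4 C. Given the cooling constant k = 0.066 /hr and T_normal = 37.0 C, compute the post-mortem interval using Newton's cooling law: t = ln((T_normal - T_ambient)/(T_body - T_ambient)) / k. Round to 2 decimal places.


Using Newton's law of cooling:
t = ln((T_normal - T_ambient) / (T_body - T_ambient)) / k
T_normal - T_ambient = 19.6
T_body - T_ambient = 4.8
Ratio = 4.083333
ln(ratio) = 1.406914
t = 1.406914 / 0.066 = 21.32 hours

21.32


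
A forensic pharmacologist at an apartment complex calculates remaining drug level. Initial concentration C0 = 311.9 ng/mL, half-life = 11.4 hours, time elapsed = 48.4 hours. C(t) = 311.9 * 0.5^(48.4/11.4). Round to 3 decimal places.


Drug concentration decay:
Number of half-lives = t / t_half = 48.4 / 11.4 = 4.245614
Decay factor = 0.5^4.245614 = 0.05271605
C(t) = 311.9 * 0.05271605 = 16.442 ng/mL

16.442


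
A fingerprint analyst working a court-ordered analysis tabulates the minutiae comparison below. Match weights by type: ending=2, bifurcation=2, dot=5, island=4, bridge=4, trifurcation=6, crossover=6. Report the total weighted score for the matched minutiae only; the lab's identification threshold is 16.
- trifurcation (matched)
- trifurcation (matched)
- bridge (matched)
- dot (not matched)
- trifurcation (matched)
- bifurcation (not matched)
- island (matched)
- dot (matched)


Weighted minutiae match score:
  trifurcation: matched, +6 (running total 6)
  trifurcation: matched, +6 (running total 12)
  bridge: matched, +4 (running total 16)
  dot: not matched, +0
  trifurcation: matched, +6 (running total 22)
  bifurcation: not matched, +0
  island: matched, +4 (running total 26)
  dot: matched, +5 (running total 31)
Total score = 31
Threshold = 16; verdict = identification

31


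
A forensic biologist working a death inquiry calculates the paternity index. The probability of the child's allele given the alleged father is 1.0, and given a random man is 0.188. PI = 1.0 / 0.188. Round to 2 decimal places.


Paternity Index calculation:
PI = P(allele|father) / P(allele|random)
PI = 1.0 / 0.188
PI = 5.32

5.32


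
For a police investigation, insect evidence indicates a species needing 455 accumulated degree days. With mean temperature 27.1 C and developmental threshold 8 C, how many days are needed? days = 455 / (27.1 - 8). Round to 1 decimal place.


Insect development time:
Effective temperature = avg_temp - T_base = 27.1 - 8 = 19.1 C
Days = ADD / effective_temp = 455 / 19.1 = 23.8 days

23.8


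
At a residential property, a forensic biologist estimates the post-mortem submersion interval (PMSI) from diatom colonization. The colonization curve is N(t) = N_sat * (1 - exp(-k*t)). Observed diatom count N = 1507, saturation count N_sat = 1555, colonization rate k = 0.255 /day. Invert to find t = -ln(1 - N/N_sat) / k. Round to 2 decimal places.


PMSI from diatom colonization curve:
N / N_sat = 1507 / 1555 = 0.969132
1 - N/N_sat = 0.030868
ln(1 - N/N_sat) = -3.478035
t = -ln(1 - N/N_sat) / k = -(-3.478035) / 0.255 = 13.64 days

13.64


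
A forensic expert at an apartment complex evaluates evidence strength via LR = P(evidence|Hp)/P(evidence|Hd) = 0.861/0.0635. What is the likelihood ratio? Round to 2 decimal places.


Likelihood ratio calculation:
LR = P(E|Hp) / P(E|Hd)
LR = 0.861 / 0.0635
LR = 13.56

13.56


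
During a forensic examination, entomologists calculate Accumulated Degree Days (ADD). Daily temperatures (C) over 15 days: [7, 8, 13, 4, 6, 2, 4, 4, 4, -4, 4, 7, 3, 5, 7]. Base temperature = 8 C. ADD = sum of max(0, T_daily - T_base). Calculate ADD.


Computing ADD day by day:
Day 1: max(0, 7 - 8) = 0
Day 2: max(0, 8 - 8) = 0
Day 3: max(0, 13 - 8) = 5
Day 4: max(0, 4 - 8) = 0
Day 5: max(0, 6 - 8) = 0
Day 6: max(0, 2 - 8) = 0
Day 7: max(0, 4 - 8) = 0
Day 8: max(0, 4 - 8) = 0
Day 9: max(0, 4 - 8) = 0
Day 10: max(0, -4 - 8) = 0
Day 11: max(0, 4 - 8) = 0
Day 12: max(0, 7 - 8) = 0
Day 13: max(0, 3 - 8) = 0
Day 14: max(0, 5 - 8) = 0
Day 15: max(0, 7 - 8) = 0
Total ADD = 5

5


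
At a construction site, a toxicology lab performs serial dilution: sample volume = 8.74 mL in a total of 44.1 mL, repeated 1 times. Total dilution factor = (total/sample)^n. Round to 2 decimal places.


Dilution factor calculation:
Single dilution = V_total / V_sample = 44.1 / 8.74 ≈ 5.045767
Number of dilutions = 1
Total DF = (44.1 / 8.74)^1 (full precision, rounded at the end) = 5.05

5.05


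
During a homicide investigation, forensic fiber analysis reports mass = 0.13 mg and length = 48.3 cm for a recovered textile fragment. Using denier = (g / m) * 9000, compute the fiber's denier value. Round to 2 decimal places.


Denier calculation:
Mass in grams = 0.13 mg / 1000 = 0.00013 g
Length in meters = 48.3 cm / 100 = 0.483 m
Linear density = mass / length = 0.00013 / 0.483 = 0.00026915 g/m
Denier = (g/m) * 9000 = 0.00026915 * 9000 = 2.42

2.42


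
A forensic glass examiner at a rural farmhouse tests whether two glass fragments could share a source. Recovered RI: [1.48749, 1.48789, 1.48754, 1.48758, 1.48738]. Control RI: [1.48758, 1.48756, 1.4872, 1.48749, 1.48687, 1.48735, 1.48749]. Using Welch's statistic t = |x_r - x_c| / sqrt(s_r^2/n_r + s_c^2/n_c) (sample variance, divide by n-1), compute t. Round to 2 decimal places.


Welch's t-criterion for glass RI comparison:
Recovered mean = sum / n_r = 7.43788 / 5 = 1.487576
Control mean = sum / n_c = 10.41154 / 7 = 1.4873629
Recovered sample variance s_r^2 = 3.643e-08
Control sample variance s_c^2 = 6.46571e-08
Welch SE (unpooled) = sqrt(s_r^2/n_r + s_c^2/n_c) = sqrt(7.286e-09 + 9.23673e-09) = sqrt(1.65227e-08) = 0.000128541
|mean_r - mean_c| = 0.000213143
t = 0.000213143 / 0.000128541 = 1.66

1.66


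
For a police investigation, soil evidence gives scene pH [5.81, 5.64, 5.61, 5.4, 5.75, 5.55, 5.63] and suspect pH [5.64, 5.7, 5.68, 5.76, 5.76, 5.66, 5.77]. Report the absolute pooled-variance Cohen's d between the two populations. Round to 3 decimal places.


Pooled-variance Cohen's d for soil pH comparison:
Scene mean = 39.39 / 7 = 5.627143
Suspect mean = 39.97 / 7 = 5.71
Scene sample variance s_s^2 = 0.017757
Suspect sample variance s_c^2 = 0.002833
Pooled variance = ((n_s-1)*s_s^2 + (n_c-1)*s_c^2) / (n_s + n_c - 2) = 0.010295
Pooled SD = sqrt(0.010295) = 0.101464
Mean difference = -0.082857
|d| = |-0.082857| / 0.101464 = 0.817

0.817


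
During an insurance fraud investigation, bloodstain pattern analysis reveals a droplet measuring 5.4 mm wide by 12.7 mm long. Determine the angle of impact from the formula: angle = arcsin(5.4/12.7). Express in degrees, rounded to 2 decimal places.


Blood spatter impact angle calculation:
width / length = 5.4 / 12.7 = 0.425197
angle = arcsin(0.425197)
angle = 25.16 degrees

25.16


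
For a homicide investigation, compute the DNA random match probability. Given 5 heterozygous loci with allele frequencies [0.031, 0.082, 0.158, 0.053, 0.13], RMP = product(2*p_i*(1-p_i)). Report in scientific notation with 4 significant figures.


Computing RMP for 5 loci:
Locus 1: 2 * 0.031 * 0.969 = 0.060078
Locus 2: 2 * 0.082 * 0.918 = 0.150552
Locus 3: 2 * 0.158 * 0.842 = 0.266072
Locus 4: 2 * 0.053 * 0.947 = 0.100382
Locus 5: 2 * 0.13 * 0.87 = 0.2262
RMP = 5.464e-05

5.464e-05


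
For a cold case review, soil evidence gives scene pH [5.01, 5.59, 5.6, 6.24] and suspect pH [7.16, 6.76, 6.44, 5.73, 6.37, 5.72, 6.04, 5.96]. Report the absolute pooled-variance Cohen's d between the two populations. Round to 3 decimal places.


Pooled-variance Cohen's d for soil pH comparison:
Scene mean = 22.44 / 4 = 5.61
Suspect mean = 50.18 / 8 = 6.2725
Scene sample variance s_s^2 = 0.252467
Suspect sample variance s_c^2 = 0.259164
Pooled variance = ((n_s-1)*s_s^2 + (n_c-1)*s_c^2) / (n_s + n_c - 2) = 0.257155
Pooled SD = sqrt(0.257155) = 0.507105
Mean difference = -0.6625
|d| = |-0.6625| / 0.507105 = 1.306

1.306


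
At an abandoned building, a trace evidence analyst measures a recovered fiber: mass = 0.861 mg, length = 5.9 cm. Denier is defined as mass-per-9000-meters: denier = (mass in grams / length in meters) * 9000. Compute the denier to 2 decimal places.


Denier calculation:
Mass in grams = 0.861 mg / 1000 = 0.000861 g
Length in meters = 5.9 cm / 100 = 0.059 m
Linear density = mass / length = 0.000861 / 0.059 = 0.01459322 g/m
Denier = (g/m) * 9000 = 0.01459322 * 9000 = 131.34

131.34


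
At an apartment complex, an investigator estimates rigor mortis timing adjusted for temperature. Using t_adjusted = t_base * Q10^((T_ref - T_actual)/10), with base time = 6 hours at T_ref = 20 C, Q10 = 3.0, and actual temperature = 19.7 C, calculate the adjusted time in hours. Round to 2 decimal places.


Rigor mortis time adjustment:
Exponent = (T_ref - T_actual) / 10 = (20 - 19.7) / 10 = 0.03
Q10 factor = 3.0^0.03 = 1.03351
t_adjusted = 6 * 1.03351 = 6.20 hours

6.20


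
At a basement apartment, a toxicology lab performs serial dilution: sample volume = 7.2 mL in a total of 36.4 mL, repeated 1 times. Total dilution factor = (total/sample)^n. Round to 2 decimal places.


Dilution factor calculation:
Single dilution = V_total / V_sample = 36.4 / 7.2 ≈ 5.055556
Number of dilutions = 1
Total DF = (36.4 / 7.2)^1 (full precision, rounded at the end) = 5.06

5.06


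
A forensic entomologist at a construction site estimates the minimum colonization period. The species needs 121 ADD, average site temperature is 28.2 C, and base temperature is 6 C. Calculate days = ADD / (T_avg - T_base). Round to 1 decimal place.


Insect development time:
Effective temperature = avg_temp - T_base = 28.2 - 6 = 22.2 C
Days = ADD / effective_temp = 121 / 22.2 = 5.5 days

5.5


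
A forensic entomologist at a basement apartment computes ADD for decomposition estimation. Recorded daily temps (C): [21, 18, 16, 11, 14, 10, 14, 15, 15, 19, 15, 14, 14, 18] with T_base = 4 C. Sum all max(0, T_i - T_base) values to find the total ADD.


Computing ADD day by day:
Day 1: max(0, 21 - 4) = 17
Day 2: max(0, 18 - 4) = 14
Day 3: max(0, 16 - 4) = 12
Day 4: max(0, 11 - 4) = 7
Day 5: max(0, 14 - 4) = 10
Day 6: max(0, 10 - 4) = 6
Day 7: max(0, 14 - 4) = 10
Day 8: max(0, 15 - 4) = 11
Day 9: max(0, 15 - 4) = 11
Day 10: max(0, 19 - 4) = 15
Day 11: max(0, 15 - 4) = 11
Day 12: max(0, 14 - 4) = 10
Day 13: max(0, 14 - 4) = 10
Day 14: max(0, 18 - 4) = 14
Total ADD = 158

158


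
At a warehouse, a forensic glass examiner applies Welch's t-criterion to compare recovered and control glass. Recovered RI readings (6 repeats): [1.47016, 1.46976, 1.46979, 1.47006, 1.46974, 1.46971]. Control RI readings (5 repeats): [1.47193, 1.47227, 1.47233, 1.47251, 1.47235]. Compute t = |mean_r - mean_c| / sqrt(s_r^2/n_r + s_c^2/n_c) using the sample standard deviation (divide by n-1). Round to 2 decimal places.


Welch's t-criterion for glass RI comparison:
Recovered mean = sum / n_r = 8.81922 / 6 = 1.46987
Control mean = sum / n_c = 7.36139 / 5 = 1.472278
Recovered sample variance s_r^2 = 3.624e-08
Control sample variance s_c^2 = 4.572e-08
Welch SE (unpooled) = sqrt(s_r^2/n_r + s_c^2/n_c) = sqrt(6.04e-09 + 9.144e-09) = sqrt(1.5184e-08) = 0.000123223
|mean_r - mean_c| = 0.002408
t = 0.002408 / 0.000123223 = 19.54

19.54


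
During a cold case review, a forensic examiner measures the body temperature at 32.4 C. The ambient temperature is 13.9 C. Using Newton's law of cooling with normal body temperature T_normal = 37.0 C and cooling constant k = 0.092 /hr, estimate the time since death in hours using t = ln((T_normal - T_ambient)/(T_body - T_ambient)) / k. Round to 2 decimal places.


Using Newton's law of cooling:
t = ln((T_normal - T_ambient) / (T_body - T_ambient)) / k
T_normal - T_ambient = 23.1
T_body - T_ambient = 18.5
Ratio = 1.248649
ln(ratio) = 0.222062
t = 0.222062 / 0.092 = 2.41 hours

2.41


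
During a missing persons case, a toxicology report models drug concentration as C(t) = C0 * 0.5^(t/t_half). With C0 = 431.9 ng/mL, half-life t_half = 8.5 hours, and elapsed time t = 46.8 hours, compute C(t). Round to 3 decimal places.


Drug concentration decay:
Number of half-lives = t / t_half = 46.8 / 8.5 = 5.505882
Decay factor = 0.5^5.505882 = 0.02200718
C(t) = 431.9 * 0.02200718 = 9.505 ng/mL

9.505


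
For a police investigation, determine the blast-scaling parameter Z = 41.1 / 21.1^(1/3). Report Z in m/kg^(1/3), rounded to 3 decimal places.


Scaled distance calculation:
W^(1/3) = 21.1^(1/3) = 2.763296
Z = R / W^(1/3) = 41.1 / 2.763296
Z = 14.874 m/kg^(1/3)

14.874


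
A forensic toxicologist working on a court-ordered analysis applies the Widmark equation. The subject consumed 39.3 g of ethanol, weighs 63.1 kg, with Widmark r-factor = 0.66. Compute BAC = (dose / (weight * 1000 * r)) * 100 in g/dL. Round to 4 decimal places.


Applying the Widmark formula:
BAC = (dose_g / (body_wt * 1000 * r)) * 100
Denominator = 63.1 * 1000 * 0.66 = 41646
BAC = (39.3 / 41646) * 100
BAC = 0.0944 g/dL

0.0944


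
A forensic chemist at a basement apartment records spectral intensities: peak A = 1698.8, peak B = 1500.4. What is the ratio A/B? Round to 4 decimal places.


Spectral peak ratio:
Peak A = 1698.8 counts
Peak B = 1500.4 counts
Ratio = 1698.8 / 1500.4 = 1.1322

1.1322


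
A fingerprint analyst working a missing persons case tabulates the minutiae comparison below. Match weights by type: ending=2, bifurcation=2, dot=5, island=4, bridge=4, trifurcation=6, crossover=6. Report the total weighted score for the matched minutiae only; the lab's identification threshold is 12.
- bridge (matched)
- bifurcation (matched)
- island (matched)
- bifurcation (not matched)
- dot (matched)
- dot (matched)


Weighted minutiae match score:
  bridge: matched, +4 (running total 4)
  bifurcation: matched, +2 (running total 6)
  island: matched, +4 (running total 10)
  bifurcation: not matched, +0
  dot: matched, +5 (running total 15)
  dot: matched, +5 (running total 20)
Total score = 20
Threshold = 12; verdict = identification

20


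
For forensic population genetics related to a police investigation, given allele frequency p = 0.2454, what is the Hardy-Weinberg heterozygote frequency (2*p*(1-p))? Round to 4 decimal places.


Hardy-Weinberg heterozygote frequency:
q = 1 - p = 1 - 0.2454 = 0.7546
2pq = 2 * 0.2454 * 0.7546 = 0.3704

0.3704


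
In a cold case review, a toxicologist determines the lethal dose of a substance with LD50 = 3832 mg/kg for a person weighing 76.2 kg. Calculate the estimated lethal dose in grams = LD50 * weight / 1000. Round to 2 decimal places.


Lethal dose calculation:
Lethal dose = LD50 * body_weight / 1000
= 3832 * 76.2 / 1000
= 291998.4 / 1000
= 292.00 g

292.00


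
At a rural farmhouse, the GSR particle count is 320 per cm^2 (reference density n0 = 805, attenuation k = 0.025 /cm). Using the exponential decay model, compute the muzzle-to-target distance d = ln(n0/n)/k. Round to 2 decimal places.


GSR distance calculation:
n0/n = 805 / 320 = 2.515625
ln(n0/n) = 0.922521
d = 0.922521 / 0.025 = 36.90 cm

36.90


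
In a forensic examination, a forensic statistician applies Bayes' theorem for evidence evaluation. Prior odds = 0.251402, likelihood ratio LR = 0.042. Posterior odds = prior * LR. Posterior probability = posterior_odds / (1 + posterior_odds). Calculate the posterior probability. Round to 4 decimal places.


Bayesian evidence evaluation:
Posterior odds = prior_odds * LR = 0.251402 * 0.042 = 0.01055888
Posterior probability = posterior_odds / (1 + posterior_odds)
= 0.01055888 / (1 + 0.01055888)
= 0.01055888 / 1.01055888
= 0.0104

0.0104


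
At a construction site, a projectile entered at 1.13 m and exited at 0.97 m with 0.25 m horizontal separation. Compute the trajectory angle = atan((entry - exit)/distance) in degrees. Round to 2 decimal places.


Bullet trajectory angle:
Height difference = 1.13 - 0.97 = 0.16 m
angle = atan(0.16 / 0.25)
angle = atan(0.64)
angle = 32.62 degrees

32.62


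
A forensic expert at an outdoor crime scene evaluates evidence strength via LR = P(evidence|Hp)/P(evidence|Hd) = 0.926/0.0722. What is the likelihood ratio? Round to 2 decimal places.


Likelihood ratio calculation:
LR = P(E|Hp) / P(E|Hd)
LR = 0.926 / 0.0722
LR = 12.83

12.83


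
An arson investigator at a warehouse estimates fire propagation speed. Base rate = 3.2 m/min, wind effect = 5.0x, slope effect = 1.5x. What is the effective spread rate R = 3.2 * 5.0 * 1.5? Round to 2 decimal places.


Fire spread rate calculation:
R = R0 * wind_factor * slope_factor
= 3.2 * 5.0 * 1.5
= 16 * 1.5
= 24.00 m/min

24.00


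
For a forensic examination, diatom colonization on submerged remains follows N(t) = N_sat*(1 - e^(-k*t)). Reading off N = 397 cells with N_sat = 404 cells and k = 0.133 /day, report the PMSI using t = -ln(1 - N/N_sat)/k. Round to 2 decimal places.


PMSI from diatom colonization curve:
N / N_sat = 397 / 404 = 0.982673
1 - N/N_sat = 0.017327
ln(1 - N/N_sat) = -4.055489
t = -ln(1 - N/N_sat) / k = -(-4.055489) / 0.133 = 30.49 days

30.49


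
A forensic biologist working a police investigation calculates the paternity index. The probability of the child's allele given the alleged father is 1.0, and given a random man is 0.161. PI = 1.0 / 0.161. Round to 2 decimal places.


Paternity Index calculation:
PI = P(allele|father) / P(allele|random)
PI = 1.0 / 0.161
PI = 6.21

6.21


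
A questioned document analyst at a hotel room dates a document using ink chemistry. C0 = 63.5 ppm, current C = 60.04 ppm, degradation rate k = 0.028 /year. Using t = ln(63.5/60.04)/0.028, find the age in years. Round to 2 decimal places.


Document age estimation:
C0/C = 63.5 / 60.04 = 1.057628
ln(C0/C) = 0.056029
t = 0.056029 / 0.028 = 2.00 years

2.00


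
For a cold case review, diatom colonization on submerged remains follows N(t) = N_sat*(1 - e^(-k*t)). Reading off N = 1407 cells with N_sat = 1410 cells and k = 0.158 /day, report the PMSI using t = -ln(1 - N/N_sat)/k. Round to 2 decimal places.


PMSI from diatom colonization curve:
N / N_sat = 1407 / 1410 = 0.997872
1 - N/N_sat = 0.002128
ln(1 - N/N_sat) = -6.152573
t = -ln(1 - N/N_sat) / k = -(-6.152573) / 0.158 = 38.94 days

38.94


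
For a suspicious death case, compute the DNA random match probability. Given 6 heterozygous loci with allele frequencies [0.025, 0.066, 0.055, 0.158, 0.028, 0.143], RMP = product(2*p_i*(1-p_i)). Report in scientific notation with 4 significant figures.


Computing RMP for 6 loci:
Locus 1: 2 * 0.025 * 0.975 = 0.04875
Locus 2: 2 * 0.066 * 0.934 = 0.123288
Locus 3: 2 * 0.055 * 0.945 = 0.10395
Locus 4: 2 * 0.158 * 0.842 = 0.266072
Locus 5: 2 * 0.028 * 0.972 = 0.054432
Locus 6: 2 * 0.143 * 0.857 = 0.245102
RMP = 2.218e-06

2.218e-06


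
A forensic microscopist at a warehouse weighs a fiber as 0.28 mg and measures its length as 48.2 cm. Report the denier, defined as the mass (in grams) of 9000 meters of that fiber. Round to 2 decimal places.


Denier calculation:
Mass in grams = 0.28 mg / 1000 = 0.00028 g
Length in meters = 48.2 cm / 100 = 0.482 m
Linear density = mass / length = 0.00028 / 0.482 = 0.00058091 g/m
Denier = (g/m) * 9000 = 0.00058091 * 9000 = 5.23

5.23


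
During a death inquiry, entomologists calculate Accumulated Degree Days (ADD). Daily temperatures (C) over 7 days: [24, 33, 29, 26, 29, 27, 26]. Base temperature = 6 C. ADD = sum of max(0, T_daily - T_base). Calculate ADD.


Computing ADD day by day:
Day 1: max(0, 24 - 6) = 18
Day 2: max(0, 33 - 6) = 27
Day 3: max(0, 29 - 6) = 23
Day 4: max(0, 26 - 6) = 20
Day 5: max(0, 29 - 6) = 23
Day 6: max(0, 27 - 6) = 21
Day 7: max(0, 26 - 6) = 20
Total ADD = 152

152


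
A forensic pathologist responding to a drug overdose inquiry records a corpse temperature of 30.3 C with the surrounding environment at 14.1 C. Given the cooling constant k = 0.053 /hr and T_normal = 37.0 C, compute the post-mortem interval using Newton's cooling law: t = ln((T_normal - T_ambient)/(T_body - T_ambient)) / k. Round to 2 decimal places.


Using Newton's law of cooling:
t = ln((T_normal - T_ambient) / (T_body - T_ambient)) / k
T_normal - T_ambient = 22.9
T_body - T_ambient = 16.2
Ratio = 1.41358
ln(ratio) = 0.346125
t = 0.346125 / 0.053 = 6.53 hours

6.53


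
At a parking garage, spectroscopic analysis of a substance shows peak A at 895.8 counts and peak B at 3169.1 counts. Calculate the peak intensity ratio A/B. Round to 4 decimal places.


Spectral peak ratio:
Peak A = 895.8 counts
Peak B = 3169.1 counts
Ratio = 895.8 / 3169.1 = 0.2827

0.2827


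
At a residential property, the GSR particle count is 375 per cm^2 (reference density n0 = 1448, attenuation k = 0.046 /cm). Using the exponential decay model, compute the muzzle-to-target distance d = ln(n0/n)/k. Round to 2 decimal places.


GSR distance calculation:
n0/n = 1448 / 375 = 3.861333
ln(n0/n) = 1.351012
d = 1.351012 / 0.046 = 29.37 cm

29.37


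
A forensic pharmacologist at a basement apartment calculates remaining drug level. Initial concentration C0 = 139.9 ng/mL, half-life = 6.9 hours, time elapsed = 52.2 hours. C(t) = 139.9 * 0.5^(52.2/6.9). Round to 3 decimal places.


Drug concentration decay:
Number of half-lives = t / t_half = 52.2 / 6.9 = 7.565217
Decay factor = 0.5^7.565217 = 0.00528011
C(t) = 139.9 * 0.00528011 = 0.739 ng/mL

0.739


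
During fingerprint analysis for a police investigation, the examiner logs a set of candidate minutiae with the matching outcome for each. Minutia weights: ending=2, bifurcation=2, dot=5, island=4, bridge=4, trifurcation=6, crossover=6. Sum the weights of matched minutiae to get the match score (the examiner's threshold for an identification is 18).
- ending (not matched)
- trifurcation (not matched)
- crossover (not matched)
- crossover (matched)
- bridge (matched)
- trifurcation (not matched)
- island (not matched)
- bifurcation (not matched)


Weighted minutiae match score:
  ending: not matched, +0
  trifurcation: not matched, +0
  crossover: not matched, +0
  crossover: matched, +6 (running total 6)
  bridge: matched, +4 (running total 10)
  trifurcation: not matched, +0
  island: not matched, +0
  bifurcation: not matched, +0
Total score = 10
Threshold = 18; verdict = inconclusive

10


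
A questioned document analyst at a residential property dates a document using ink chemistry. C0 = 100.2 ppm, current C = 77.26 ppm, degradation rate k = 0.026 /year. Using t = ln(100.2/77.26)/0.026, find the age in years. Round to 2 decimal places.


Document age estimation:
C0/C = 100.2 / 77.26 = 1.296919
ln(C0/C) = 0.259991
t = 0.259991 / 0.026 = 10.00 years

10.00


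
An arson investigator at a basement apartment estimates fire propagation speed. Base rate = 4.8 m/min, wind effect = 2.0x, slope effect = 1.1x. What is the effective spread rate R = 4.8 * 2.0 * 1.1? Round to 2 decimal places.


Fire spread rate calculation:
R = R0 * wind_factor * slope_factor
= 4.8 * 2.0 * 1.1
= 9.6 * 1.1
= 10.56 m/min

10.56


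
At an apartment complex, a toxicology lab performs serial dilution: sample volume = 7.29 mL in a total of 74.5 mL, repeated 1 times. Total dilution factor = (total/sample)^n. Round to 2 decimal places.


Dilution factor calculation:
Single dilution = V_total / V_sample = 74.5 / 7.29 ≈ 10.219479
Number of dilutions = 1
Total DF = (74.5 / 7.29)^1 (full precision, rounded at the end) = 10.22

10.22


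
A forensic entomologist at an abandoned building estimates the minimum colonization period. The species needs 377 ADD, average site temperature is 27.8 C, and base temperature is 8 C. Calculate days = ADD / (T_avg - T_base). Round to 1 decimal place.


Insect development time:
Effective temperature = avg_temp - T_base = 27.8 - 8 = 19.8 C
Days = ADD / effective_temp = 377 / 19.8 = 19.0 days

19.0


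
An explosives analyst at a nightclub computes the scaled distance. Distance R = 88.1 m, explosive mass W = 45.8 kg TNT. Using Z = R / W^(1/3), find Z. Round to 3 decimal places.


Scaled distance calculation:
W^(1/3) = 45.8^(1/3) = 3.577848
Z = R / W^(1/3) = 88.1 / 3.577848
Z = 24.624 m/kg^(1/3)

24.624


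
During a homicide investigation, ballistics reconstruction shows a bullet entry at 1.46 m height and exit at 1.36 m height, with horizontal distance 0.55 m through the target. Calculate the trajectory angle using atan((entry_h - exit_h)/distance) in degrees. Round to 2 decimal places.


Bullet trajectory angle:
Height difference = 1.46 - 1.36 = 0.1 m
angle = atan(0.1 / 0.55)
angle = atan(0.181818)
angle = 10.30 degrees

10.30


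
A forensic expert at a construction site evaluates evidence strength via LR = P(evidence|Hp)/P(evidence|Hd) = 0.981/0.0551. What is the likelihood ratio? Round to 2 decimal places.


Likelihood ratio calculation:
LR = P(E|Hp) / P(E|Hd)
LR = 0.981 / 0.0551
LR = 17.80

17.80


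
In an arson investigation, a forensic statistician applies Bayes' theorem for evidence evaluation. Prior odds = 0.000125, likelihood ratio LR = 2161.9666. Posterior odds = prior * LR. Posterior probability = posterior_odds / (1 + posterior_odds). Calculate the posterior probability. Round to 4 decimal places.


Bayesian evidence evaluation:
Posterior odds = prior_odds * LR = 0.000125 * 2161.9666 = 0.2702458
Posterior probability = posterior_odds / (1 + posterior_odds)
= 0.2702458 / (1 + 0.2702458)
= 0.2702458 / 1.2702458
= 0.2128

0.2128


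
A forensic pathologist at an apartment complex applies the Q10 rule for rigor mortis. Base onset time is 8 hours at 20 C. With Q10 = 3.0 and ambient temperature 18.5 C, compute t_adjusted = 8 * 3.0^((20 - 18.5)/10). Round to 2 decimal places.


Rigor mortis time adjustment:
Exponent = (T_ref - T_actual) / 10 = (20 - 18.5) / 10 = 0.15
Q10 factor = 3.0^0.15 = 1.17915
t_adjusted = 8 * 1.17915 = 9.43 hours

9.43


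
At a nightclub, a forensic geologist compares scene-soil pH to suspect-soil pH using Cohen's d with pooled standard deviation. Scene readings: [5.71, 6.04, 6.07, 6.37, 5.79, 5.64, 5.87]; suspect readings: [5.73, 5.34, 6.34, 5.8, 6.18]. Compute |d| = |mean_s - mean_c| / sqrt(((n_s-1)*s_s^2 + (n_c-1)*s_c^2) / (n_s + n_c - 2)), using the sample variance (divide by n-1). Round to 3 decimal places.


Pooled-variance Cohen's d for soil pH comparison:
Scene mean = 41.49 / 7 = 5.927143
Suspect mean = 29.39 / 5 = 5.878
Scene sample variance s_s^2 = 0.06349
Suspect sample variance s_c^2 = 0.15552
Pooled variance = ((n_s-1)*s_s^2 + (n_c-1)*s_c^2) / (n_s + n_c - 2) = 0.100302
Pooled SD = sqrt(0.100302) = 0.316705
Mean difference = 0.049143
|d| = |0.049143| / 0.316705 = 0.155

0.155


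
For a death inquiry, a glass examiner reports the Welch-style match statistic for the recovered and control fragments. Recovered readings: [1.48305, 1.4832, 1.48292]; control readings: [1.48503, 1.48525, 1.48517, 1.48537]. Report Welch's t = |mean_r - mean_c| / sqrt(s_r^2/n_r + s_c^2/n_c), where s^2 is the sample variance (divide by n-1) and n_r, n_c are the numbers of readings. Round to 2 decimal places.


Welch's t-criterion for glass RI comparison:
Recovered mean = sum / n_r = 4.44917 / 3 = 1.4830567
Control mean = sum / n_c = 5.94082 / 4 = 1.485205
Recovered sample variance s_r^2 = 1.96333e-08
Control sample variance s_c^2 = 2.03667e-08
Welch SE (unpooled) = sqrt(s_r^2/n_r + s_c^2/n_c) = sqrt(6.54444e-09 + 5.09167e-09) = sqrt(1.16361e-08) = 0.000107871
|mean_r - mean_c| = 0.00214833
t = 0.00214833 / 0.000107871 = 19.92

19.92


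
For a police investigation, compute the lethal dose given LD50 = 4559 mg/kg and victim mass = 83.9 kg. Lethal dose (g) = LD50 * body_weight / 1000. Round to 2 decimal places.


Lethal dose calculation:
Lethal dose = LD50 * body_weight / 1000
= 4559 * 83.9 / 1000
= 382500.1 / 1000
= 382.50 g

382.50


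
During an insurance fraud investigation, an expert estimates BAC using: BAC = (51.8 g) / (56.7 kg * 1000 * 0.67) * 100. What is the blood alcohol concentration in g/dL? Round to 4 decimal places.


Applying the Widmark formula:
BAC = (dose_g / (body_wt * 1000 * r)) * 100
Denominator = 56.7 * 1000 * 0.67 = 37989
BAC = (51.8 / 37989) * 100
BAC = 0.1364 g/dL

0.1364


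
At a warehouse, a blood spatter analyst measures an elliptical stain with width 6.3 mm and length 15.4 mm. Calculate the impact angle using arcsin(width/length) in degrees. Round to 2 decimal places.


Blood spatter impact angle calculation:
width / length = 6.3 / 15.4 = 0.409091
angle = arcsin(0.409091)
angle = 24.15 degrees

24.15


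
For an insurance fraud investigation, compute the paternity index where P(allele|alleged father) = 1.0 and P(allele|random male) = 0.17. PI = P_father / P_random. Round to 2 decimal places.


Paternity Index calculation:
PI = P(allele|father) / P(allele|random)
PI = 1.0 / 0.17
PI = 5.88

5.88


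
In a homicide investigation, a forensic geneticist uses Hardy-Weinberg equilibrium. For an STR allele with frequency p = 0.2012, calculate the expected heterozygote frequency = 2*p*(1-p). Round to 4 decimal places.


Hardy-Weinberg heterozygote frequency:
q = 1 - p = 1 - 0.2012 = 0.7988
2pq = 2 * 0.2012 * 0.7988 = 0.3214

0.3214


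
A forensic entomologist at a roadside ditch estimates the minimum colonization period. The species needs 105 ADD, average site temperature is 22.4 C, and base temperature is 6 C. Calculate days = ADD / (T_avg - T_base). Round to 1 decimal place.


Insect development time:
Effective temperature = avg_temp - T_base = 22.4 - 6 = 16.4 C
Days = ADD / effective_temp = 105 / 16.4 = 6.4 days

6.4
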